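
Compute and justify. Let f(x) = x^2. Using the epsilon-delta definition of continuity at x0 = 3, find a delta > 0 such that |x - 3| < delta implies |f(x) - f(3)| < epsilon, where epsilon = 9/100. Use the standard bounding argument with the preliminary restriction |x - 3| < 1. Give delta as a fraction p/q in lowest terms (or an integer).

Factor: |x^2 - (3)^2| = |x - 3| * |x + 3|.
Impose |x - 3| < 1 first. Then |x + 3| = |(x - 3) + 2*(3)| <= |x - 3| + 2*|3| < 1 + 6 = 7.
So |x^2 - (3)^2| < delta * 7.
We need delta * 7 <= 9/100, i.e. delta <= 9/100/7 = 9/700.
Since 9/700 < 1, this is tighter than 1; take delta = 9/700.
So delta = 9/700 works.

9/700


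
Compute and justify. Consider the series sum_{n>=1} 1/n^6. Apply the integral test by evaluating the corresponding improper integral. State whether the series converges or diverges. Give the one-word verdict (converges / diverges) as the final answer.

Let f(x) = x^(-6). Then f is positive, continuous, and decreasing on [1, infinity), so the integral test applies.
Compute the improper integral int_{1}^infinity f(x) dx:
  antiderivative F(x) = -1/(5*x^5).
  As x -> infinity, F(x) -> 0 (since p = 6 > 1).
  So int = F(infinity) - F(1) = 0 - (-1/5) = 1/5.
  Finite, so by the integral test, the series converges.

converges


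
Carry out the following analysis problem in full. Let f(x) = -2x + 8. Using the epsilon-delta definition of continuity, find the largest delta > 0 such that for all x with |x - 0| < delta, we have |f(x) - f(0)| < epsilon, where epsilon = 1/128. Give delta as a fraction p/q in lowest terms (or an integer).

We compute f(0) = -2*(0) + 8 = 8.
|f(x) - f(0)| = |-2x + 8 - (8)| = |-2(x - 0)| = 2|x - 0|.
We need 2|x - 0| < 1/128, i.e. |x - 0| < 1/128 / 2 = 1/256.
So any delta <= 1/256 works. Conversely, if delta > 1/256, then x = 0 + 1/256 satisfies |x - 0| = 1/256 < delta but |f(x) - f(0)| = 2 * 1/256 = 1/128, which is not < 1/128; so no larger delta works.
Hence the largest such delta is 1/256.

1/256


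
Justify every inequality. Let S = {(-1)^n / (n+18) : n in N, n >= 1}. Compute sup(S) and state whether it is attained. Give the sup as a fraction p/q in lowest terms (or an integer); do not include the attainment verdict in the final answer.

Analysis:
- Values: -1/19, 1/20, -1/21, 1/22, -1/23, ...
- Positive terms (even n): 1/(2+18), 1/(4+18), ... decreasing -> max = 1/20 (n=2).
- Negative terms (odd n): -1/(1+18), -1/(3+18), ... increasing -> min = -1/19 (n=1).
- So sup = 1/20 (attained at n=2); inf = -1/19 (attained at n=1).
Conclusion: sup(S) = 1/20, attained in S.

1/20


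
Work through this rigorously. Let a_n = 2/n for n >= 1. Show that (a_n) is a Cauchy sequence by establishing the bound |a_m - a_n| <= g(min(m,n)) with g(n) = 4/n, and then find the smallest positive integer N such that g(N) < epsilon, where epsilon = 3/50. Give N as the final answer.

For any m, n >= 1, by the triangle inequality:
|a_m - a_n| = |2/m - 2/n| <= 2*1/m + 2*1/n <= 4/min(m,n).
So g(n) = 4/n bounds the Cauchy difference. Since g(n) -> 0, (a_n) is Cauchy.
Now solve g(N) < 3/50: 4/N < 3/50 <=> N > 4 / (3/50) = 200/3.
The smallest integer strictly greater than 200/3 is N = 67.
Check: g(67) = 4/67 = 4/67 < 3/50; g(66) = 2/33 >= 3/50. So N = 67.

67


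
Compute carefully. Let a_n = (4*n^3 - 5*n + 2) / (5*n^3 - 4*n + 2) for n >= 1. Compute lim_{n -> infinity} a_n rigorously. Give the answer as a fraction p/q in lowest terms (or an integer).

Divide numerator and denominator by n^3, the highest power:
numerator / n^3 = 4 - 5/n^2 + 2/n^3
denominator / n^3 = 5 - 4/n^2 + 2/n^3
As n -> infinity, all terms of the form c/n^k (k >= 1) tend to 0.
So numerator / n^3 -> 4 and denominator / n^3 -> 5.
Therefore lim a_n = 4/5.

4/5


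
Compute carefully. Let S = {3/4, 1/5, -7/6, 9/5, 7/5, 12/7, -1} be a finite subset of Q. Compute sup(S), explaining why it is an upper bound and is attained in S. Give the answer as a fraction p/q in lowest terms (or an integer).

S is finite, so sup(S) = max(S).
Sorted decreasing:
9/5, 12/7, 7/5, 3/4, 1/5, -1, -7/6
The extremum is 9/5.
For every x in S, x <= 9/5. And 9/5 is in S, so it is attained.
Therefore sup(S) = 9/5.

9/5


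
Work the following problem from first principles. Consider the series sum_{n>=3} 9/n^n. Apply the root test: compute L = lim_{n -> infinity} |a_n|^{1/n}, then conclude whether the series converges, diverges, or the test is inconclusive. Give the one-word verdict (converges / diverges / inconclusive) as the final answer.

Let a_n denote the general term. Form |a_n|^(1/n) and simplify:
|a_n|^(1/n) = 3^(2/n)/n
Take the limit as n -> infinity: L = 0.
Since L = 0 < 1, the root test implies convergence.

converges


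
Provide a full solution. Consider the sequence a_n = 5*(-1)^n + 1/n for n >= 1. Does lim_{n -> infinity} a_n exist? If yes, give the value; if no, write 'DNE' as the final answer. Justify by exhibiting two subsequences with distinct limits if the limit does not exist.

Examine the behaviour of a_n along subsequences.
a_{2k} = 5 + 1/(2k) -> 5. a_{2k+1} = -5 + 1/(2k+1) -> -5.
Since these two subsequential limits are 5 and -5, distinct, the full sequence cannot converge (a convergent sequence has all subsequences tending to the same limit). So lim a_n does not exist.

DNE


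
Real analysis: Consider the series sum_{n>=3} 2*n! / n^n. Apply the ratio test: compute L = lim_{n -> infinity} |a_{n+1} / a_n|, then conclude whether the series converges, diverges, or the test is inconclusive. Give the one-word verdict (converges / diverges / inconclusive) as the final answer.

Let a_n denote the general term. Form the ratio a_{n+1}/a_n and simplify:
a_{n+1}/a_n = (n/(n + 1))^n
Take the limit as n -> infinity: L = exp(-1).
Since L = exp(-1) < 1, the ratio test implies the series converges.

converges


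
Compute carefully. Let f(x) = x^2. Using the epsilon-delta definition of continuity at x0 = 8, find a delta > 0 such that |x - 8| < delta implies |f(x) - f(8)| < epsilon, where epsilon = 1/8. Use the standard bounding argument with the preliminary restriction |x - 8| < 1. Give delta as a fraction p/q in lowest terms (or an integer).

Factor: |x^2 - (8)^2| = |x - 8| * |x + 8|.
Impose |x - 8| < 1 first. Then |x + 8| = |(x - 8) + 2*(8)| <= |x - 8| + 2*|8| < 1 + 16 = 17.
So |x^2 - (8)^2| < delta * 17.
We need delta * 17 <= 1/8, i.e. delta <= 1/8/17 = 1/136.
Since 1/136 < 1, this is tighter than 1; take delta = 1/136.
So delta = 1/136 works.

1/136


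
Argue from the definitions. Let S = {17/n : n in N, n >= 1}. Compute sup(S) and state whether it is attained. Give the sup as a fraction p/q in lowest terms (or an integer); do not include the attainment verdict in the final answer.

Analysis:
- Values: 17, 17/2, 17/3, 17/4, ... strictly decreasing.
- The maximum is 17 (n=1); sup = 17 (attained).
- The set is bounded below by 0; 17/n -> 0 so 0 is the greatest lower bound.
- 0 is not in the set, so inf = 0 is not attained.
Conclusion: sup(S) = 17, attained in S.

17


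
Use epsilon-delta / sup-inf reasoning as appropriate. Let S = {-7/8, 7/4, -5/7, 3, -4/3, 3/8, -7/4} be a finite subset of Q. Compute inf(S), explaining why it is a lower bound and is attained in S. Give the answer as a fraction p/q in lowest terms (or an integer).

S is finite, so inf(S) = min(S).
Sorted increasing:
-7/4, -4/3, -7/8, -5/7, 3/8, 7/4, 3
The extremum is -7/4.
For every x in S, x >= -7/4. And -7/4 is in S, so it is attained.
Therefore inf(S) = -7/4.

-7/4


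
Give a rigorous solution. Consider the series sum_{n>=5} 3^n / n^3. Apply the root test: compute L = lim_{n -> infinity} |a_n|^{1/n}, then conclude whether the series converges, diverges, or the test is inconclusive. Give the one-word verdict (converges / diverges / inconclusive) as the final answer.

Let a_n denote the general term. Form |a_n|^(1/n) and simplify:
|a_n|^(1/n) = 3/n^(3/n)
Take the limit as n -> infinity: L = 3.
Since L = 3 > 1, the root test implies divergence.

diverges


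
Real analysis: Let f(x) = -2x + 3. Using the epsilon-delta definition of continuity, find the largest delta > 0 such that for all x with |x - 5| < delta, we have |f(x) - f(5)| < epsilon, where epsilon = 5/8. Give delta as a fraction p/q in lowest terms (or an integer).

We compute f(5) = -2*(5) + 3 = -7.
|f(x) - f(5)| = |-2x + 3 - (-7)| = |-2(x - 5)| = 2|x - 5|.
We need 2|x - 5| < 5/8, i.e. |x - 5| < 5/8 / 2 = 5/16.
So any delta <= 5/16 works. Conversely, if delta > 5/16, then x = 5 + 5/16 satisfies |x - 5| = 5/16 < delta but |f(x) - f(5)| = 2 * 5/16 = 5/8, which is not < 5/8; so no larger delta works.
Hence the largest such delta is 5/16.

5/16


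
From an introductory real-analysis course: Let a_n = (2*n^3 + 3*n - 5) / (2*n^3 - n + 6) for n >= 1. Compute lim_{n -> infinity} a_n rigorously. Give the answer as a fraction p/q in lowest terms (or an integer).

Divide numerator and denominator by n^3, the highest power:
numerator / n^3 = 2 + 3/n^2 - 5/n^3
denominator / n^3 = 2 - 1/n^2 + 6/n^3
As n -> infinity, all terms of the form c/n^k (k >= 1) tend to 0.
So numerator / n^3 -> 2 and denominator / n^3 -> 2.
Therefore lim a_n = 1.

1


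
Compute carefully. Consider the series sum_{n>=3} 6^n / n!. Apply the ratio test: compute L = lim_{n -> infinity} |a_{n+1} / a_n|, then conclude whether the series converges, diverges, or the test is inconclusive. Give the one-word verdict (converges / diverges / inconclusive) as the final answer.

Let a_n denote the general term. Form the ratio a_{n+1}/a_n and simplify:
a_{n+1}/a_n = 6/(n + 1)
Take the limit as n -> infinity: L = 0.
Since L = 0 < 1, the ratio test implies the series converges.

converges


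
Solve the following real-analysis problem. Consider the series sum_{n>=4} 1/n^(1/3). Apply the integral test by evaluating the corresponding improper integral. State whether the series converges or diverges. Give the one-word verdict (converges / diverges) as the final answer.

Let f(x) = x^(-1/3). Then f is positive, continuous, and decreasing on [4, infinity), so the integral test applies.
Compute the improper integral int_{4}^infinity f(x) dx:
  antiderivative F(x) = 3*x^(2/3)/2.
  As x -> infinity, F(x) -> infinity (since p = 1/3 < 1).
  So the integral diverges. By the integral test, the series diverges.

diverges


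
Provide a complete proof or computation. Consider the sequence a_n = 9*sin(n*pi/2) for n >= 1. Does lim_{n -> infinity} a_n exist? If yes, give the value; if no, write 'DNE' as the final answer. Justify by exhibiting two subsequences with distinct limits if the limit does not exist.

Examine the behaviour of a_n along subsequences.
a_{4k+1} = 9*sin(pi/2 + 2k*pi) = 9 -> 9. a_{4k+3} = 9*sin(3pi/2 + 2k*pi) = -9 -> -9.
Since these two subsequential limits are 9 and -9, distinct, the full sequence cannot converge (a convergent sequence has all subsequences tending to the same limit). So lim a_n does not exist.

DNE


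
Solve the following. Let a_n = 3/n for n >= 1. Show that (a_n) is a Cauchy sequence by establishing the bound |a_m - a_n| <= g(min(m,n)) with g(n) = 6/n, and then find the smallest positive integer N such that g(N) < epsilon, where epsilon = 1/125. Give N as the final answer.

For any m, n >= 1, by the triangle inequality:
|a_m - a_n| = |3/m - 3/n| <= 3*1/m + 3*1/n <= 6/min(m,n).
So g(n) = 6/n bounds the Cauchy difference. Since g(n) -> 0, (a_n) is Cauchy.
Now solve g(N) < 1/125: 6/N < 1/125 <=> N > 6 / (1/125) = 750.
The smallest integer strictly greater than 750 is N = 751.
Check: g(751) = 6/751 = 6/751 < 1/125; g(750) = 1/125 >= 1/125. So N = 751.

751


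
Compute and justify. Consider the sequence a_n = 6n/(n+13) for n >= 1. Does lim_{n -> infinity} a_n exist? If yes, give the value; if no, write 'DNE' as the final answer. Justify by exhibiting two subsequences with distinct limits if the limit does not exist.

Examine the behaviour of a_n along subsequences.
Even-n subsequence a_{2k} = 6(2k)/(2k+13) -> 6. Odd-n subsequence a_{2k+1} = 6(2k+1)/(2k+14) -> 6. Both tend to 6, which suggests the limit is 6; verify directly.
|a_n - 6| = |6n - 6(n+13)| / (n+13) = 78/(n+13) < 78/n for every n >= 1.
Given epsilon > 0, choose a positive integer N > 78/epsilon. Then for all n >= N, |a_n - 6| < 78/n <= 78/N < epsilon.
So by the definition of the limit, lim a_n exists and equals 6.

6


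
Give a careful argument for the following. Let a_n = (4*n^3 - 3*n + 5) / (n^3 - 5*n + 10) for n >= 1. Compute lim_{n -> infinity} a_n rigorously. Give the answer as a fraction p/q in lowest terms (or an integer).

Divide numerator and denominator by n^3, the highest power:
numerator / n^3 = 4 - 3/n^2 + 5/n^3
denominator / n^3 = 1 - 5/n^2 + 10/n^3
As n -> infinity, all terms of the form c/n^k (k >= 1) tend to 0.
So numerator / n^3 -> 4 and denominator / n^3 -> 1.
Therefore lim a_n = 4.

4


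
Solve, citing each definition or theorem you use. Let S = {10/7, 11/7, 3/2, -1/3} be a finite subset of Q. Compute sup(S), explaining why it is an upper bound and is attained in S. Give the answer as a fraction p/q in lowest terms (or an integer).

S is finite, so sup(S) = max(S).
Sorted decreasing:
11/7, 3/2, 10/7, -1/3
The extremum is 11/7.
For every x in S, x <= 11/7. And 11/7 is in S, so it is attained.
Therefore sup(S) = 11/7.

11/7


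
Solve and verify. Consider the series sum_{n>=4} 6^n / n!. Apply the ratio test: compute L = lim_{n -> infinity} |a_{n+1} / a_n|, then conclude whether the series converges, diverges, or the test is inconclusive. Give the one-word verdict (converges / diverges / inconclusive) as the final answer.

Let a_n denote the general term. Form the ratio a_{n+1}/a_n and simplify:
a_{n+1}/a_n = 6/(n + 1)
Take the limit as n -> infinity: L = 0.
Since L = 0 < 1, the ratio test implies the series converges.

converges


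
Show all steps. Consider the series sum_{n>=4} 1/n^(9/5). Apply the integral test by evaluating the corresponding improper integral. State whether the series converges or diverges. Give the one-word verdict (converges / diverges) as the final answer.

Let f(x) = x^(-9/5). Then f is positive, continuous, and decreasing on [4, infinity), so the integral test applies.
Compute the improper integral int_{4}^infinity f(x) dx:
  antiderivative F(x) = -5/(4*x^(4/5)).
  As x -> infinity, F(x) -> 0 (since p = 9/5 > 1).
  So int = F(infinity) - F(4) = 0 - (-5*2^(2/5)/16) = 5*2^(2/5)/16.
  Finite, so by the integral test, the series converges.

converges


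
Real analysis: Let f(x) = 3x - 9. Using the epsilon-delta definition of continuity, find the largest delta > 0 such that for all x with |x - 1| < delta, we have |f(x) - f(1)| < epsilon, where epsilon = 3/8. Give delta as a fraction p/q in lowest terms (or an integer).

We compute f(1) = 3*(1) - 9 = -6.
|f(x) - f(1)| = |3x - 9 - (-6)| = |3(x - 1)| = 3|x - 1|.
We need 3|x - 1| < 3/8, i.e. |x - 1| < 3/8 / 3 = 1/8.
So any delta <= 1/8 works. Conversely, if delta > 1/8, then x = 1 + 1/8 satisfies |x - 1| = 1/8 < delta but |f(x) - f(1)| = 3 * 1/8 = 3/8, which is not < 3/8; so no larger delta works.
Hence the largest such delta is 1/8.

1/8


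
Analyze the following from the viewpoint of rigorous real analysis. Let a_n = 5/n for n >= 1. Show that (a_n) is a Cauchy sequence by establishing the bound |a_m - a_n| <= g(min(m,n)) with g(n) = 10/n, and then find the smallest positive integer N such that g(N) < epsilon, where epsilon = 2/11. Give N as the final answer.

For any m, n >= 1, by the triangle inequality:
|a_m - a_n| = |5/m - 5/n| <= 5*1/m + 5*1/n <= 10/min(m,n).
So g(n) = 10/n bounds the Cauchy difference. Since g(n) -> 0, (a_n) is Cauchy.
Now solve g(N) < 2/11: 10/N < 2/11 <=> N > 10 / (2/11) = 55.
The smallest integer strictly greater than 55 is N = 56.
Check: g(56) = 10/56 = 5/28 < 2/11; g(55) = 2/11 >= 2/11. So N = 56.

56


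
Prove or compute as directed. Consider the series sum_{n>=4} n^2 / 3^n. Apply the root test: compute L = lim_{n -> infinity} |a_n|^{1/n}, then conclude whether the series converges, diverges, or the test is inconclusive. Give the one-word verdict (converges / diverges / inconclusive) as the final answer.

Let a_n denote the general term. Form |a_n|^(1/n) and simplify:
|a_n|^(1/n) = n^(2/n)/3
Take the limit as n -> infinity: L = 1/3.
Since L = 1/3 < 1, the root test implies convergence.

converges


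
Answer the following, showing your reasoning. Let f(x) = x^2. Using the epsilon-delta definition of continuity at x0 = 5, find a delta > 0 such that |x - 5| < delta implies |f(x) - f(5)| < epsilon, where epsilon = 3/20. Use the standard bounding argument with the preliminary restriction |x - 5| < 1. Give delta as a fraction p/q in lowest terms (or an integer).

Factor: |x^2 - (5)^2| = |x - 5| * |x + 5|.
Impose |x - 5| < 1 first. Then |x + 5| = |(x - 5) + 2*(5)| <= |x - 5| + 2*|5| < 1 + 10 = 11.
So |x^2 - (5)^2| < delta * 11.
We need delta * 11 <= 3/20, i.e. delta <= 3/20/11 = 3/220.
Since 3/220 < 1, this is tighter than 1; take delta = 3/220.
So delta = 3/220 works.

3/220


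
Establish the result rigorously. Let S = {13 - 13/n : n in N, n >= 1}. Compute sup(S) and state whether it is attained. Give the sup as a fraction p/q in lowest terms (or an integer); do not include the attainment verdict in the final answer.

Analysis:
- Values: 0, 13/2, 26/3, 39/4, ... strictly increasing.
- Minimum is 0 (n=1); inf = 0 (attained).
- 13 - 13/n -> 13 from below; sup = 13, not attained.
Conclusion: sup(S) = 13, not attained in S.

13


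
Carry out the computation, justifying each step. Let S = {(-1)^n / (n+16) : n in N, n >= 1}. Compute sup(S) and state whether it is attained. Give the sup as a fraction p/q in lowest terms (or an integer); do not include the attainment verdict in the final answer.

Analysis:
- Values: -1/17, 1/18, -1/19, 1/20, -1/21, ...
- Positive terms (even n): 1/(2+16), 1/(4+16), ... decreasing -> max = 1/18 (n=2).
- Negative terms (odd n): -1/(1+16), -1/(3+16), ... increasing -> min = -1/17 (n=1).
- So sup = 1/18 (attained at n=2); inf = -1/17 (attained at n=1).
Conclusion: sup(S) = 1/18, attained in S.

1/18


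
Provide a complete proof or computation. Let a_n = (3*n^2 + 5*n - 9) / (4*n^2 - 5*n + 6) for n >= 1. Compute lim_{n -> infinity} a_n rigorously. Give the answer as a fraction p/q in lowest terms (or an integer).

Divide numerator and denominator by n^2, the highest power:
numerator / n^2 = 3 + 5/n - 9/n^2
denominator / n^2 = 4 - 5/n + 6/n^2
As n -> infinity, all terms of the form c/n^k (k >= 1) tend to 0.
So numerator / n^2 -> 3 and denominator / n^2 -> 4.
Therefore lim a_n = 3/4.

3/4


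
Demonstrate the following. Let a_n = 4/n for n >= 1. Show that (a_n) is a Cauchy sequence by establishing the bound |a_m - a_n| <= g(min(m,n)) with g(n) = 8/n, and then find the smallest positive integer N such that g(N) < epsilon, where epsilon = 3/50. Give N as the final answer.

For any m, n >= 1, by the triangle inequality:
|a_m - a_n| = |4/m - 4/n| <= 4*1/m + 4*1/n <= 8/min(m,n).
So g(n) = 8/n bounds the Cauchy difference. Since g(n) -> 0, (a_n) is Cauchy.
Now solve g(N) < 3/50: 8/N < 3/50 <=> N > 8 / (3/50) = 400/3.
The smallest integer strictly greater than 400/3 is N = 134.
Check: g(134) = 8/134 = 4/67 < 3/50; g(133) = 8/133 >= 3/50. So N = 134.

134


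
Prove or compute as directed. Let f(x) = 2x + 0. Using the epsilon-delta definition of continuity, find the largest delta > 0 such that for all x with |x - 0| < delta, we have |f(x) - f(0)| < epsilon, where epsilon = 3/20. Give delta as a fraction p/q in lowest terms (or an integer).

We compute f(0) = 2*(0) + 0 = 0.
|f(x) - f(0)| = |2x + 0 - (0)| = |2(x - 0)| = 2|x - 0|.
We need 2|x - 0| < 3/20, i.e. |x - 0| < 3/20 / 2 = 3/40.
So any delta <= 3/40 works. Conversely, if delta > 3/40, then x = 0 + 3/40 satisfies |x - 0| = 3/40 < delta but |f(x) - f(0)| = 2 * 3/40 = 3/20, which is not < 3/20; so no larger delta works.
Hence the largest such delta is 3/40.

3/40


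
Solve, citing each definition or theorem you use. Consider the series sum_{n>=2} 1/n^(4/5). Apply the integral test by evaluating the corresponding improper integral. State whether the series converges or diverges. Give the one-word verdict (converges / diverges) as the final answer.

Let f(x) = x^(-4/5). Then f is positive, continuous, and decreasing on [2, infinity), so the integral test applies.
Compute the improper integral int_{2}^infinity f(x) dx:
  antiderivative F(x) = 5*x^(1/5).
  As x -> infinity, F(x) -> infinity (since p = 4/5 < 1).
  So the integral diverges. By the integral test, the series diverges.

diverges


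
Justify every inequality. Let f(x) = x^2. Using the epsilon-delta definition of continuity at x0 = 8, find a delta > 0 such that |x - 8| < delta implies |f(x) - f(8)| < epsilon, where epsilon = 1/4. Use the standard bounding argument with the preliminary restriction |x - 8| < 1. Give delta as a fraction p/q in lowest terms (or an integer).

Factor: |x^2 - (8)^2| = |x - 8| * |x + 8|.
Impose |x - 8| < 1 first. Then |x + 8| = |(x - 8) + 2*(8)| <= |x - 8| + 2*|8| < 1 + 16 = 17.
So |x^2 - (8)^2| < delta * 17.
We need delta * 17 <= 1/4, i.e. delta <= 1/4/17 = 1/68.
Since 1/68 < 1, this is tighter than 1; take delta = 1/68.
So delta = 1/68 works.

1/68


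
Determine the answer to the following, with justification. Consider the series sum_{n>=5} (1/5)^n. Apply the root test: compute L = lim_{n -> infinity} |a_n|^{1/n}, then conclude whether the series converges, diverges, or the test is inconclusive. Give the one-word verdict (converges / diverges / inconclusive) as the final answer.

Let a_n denote the general term. Form |a_n|^(1/n) and simplify:
|a_n|^(1/n) = 1/5
Take the limit as n -> infinity: L = 1/5.
Since L = 1/5 < 1, the root test implies convergence.

converges


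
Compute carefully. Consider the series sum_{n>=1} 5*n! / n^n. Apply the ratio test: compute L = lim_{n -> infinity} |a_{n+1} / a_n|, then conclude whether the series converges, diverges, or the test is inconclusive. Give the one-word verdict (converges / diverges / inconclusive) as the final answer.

Let a_n denote the general term. Form the ratio a_{n+1}/a_n and simplify:
a_{n+1}/a_n = (n/(n + 1))^n
Take the limit as n -> infinity: L = exp(-1).
Since L = exp(-1) < 1, the ratio test implies the series converges.

converges


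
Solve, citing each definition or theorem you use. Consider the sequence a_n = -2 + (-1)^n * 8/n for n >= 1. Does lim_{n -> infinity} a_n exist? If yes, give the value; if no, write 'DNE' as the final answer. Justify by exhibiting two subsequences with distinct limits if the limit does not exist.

Examine the behaviour of a_n along subsequences.
Even-n subsequence a_{2k} = -2 + 8/(2k) -> -2. Odd-n subsequence a_{2k+1} = -2 - 8/(2k+1) -> -2. Both tend to -2, which suggests the limit is -2; verify directly.
|a_n - (-2)| = |(-1)^n * 8/n| = 8/n for every n >= 1.
Given epsilon > 0, choose a positive integer N > 8/epsilon. Then for all n >= N, |a_n - (-2)| = 8/n <= 8/N < epsilon.
So by the definition of the limit, lim a_n exists and equals -2.

-2


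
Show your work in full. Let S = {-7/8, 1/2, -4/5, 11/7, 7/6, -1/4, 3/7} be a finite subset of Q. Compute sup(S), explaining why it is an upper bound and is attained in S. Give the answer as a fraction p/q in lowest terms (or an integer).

S is finite, so sup(S) = max(S).
Sorted decreasing:
11/7, 7/6, 1/2, 3/7, -1/4, -4/5, -7/8
The extremum is 11/7.
For every x in S, x <= 11/7. And 11/7 is in S, so it is attained.
Therefore sup(S) = 11/7.

11/7


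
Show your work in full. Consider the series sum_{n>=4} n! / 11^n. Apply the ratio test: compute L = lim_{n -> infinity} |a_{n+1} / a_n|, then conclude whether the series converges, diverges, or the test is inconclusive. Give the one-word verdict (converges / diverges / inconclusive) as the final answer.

Let a_n denote the general term. Form the ratio a_{n+1}/a_n and simplify:
a_{n+1}/a_n = n/11 + 1/11
Take the limit as n -> infinity: L = infinity.
Since L = infinity > 1 (or L = infinity), the ratio test implies the series diverges.

diverges


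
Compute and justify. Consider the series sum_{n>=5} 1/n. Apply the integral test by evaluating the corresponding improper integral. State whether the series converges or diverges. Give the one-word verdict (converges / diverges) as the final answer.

Let f(x) = 1/x. Then f is positive, continuous, and decreasing on [5, infinity), so the integral test applies.
Compute the improper integral int_{5}^infinity f(x) dx:
  antiderivative F(x) = log(x).
  As x -> infinity, log(x) -> infinity.
  So int = infinity - log(5) = infinity. By the integral test, the series diverges.

diverges


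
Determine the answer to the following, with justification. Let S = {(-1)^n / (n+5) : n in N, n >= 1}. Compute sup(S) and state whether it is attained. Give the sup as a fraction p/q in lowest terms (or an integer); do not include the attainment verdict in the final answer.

Analysis:
- Values: -1/6, 1/7, -1/8, 1/9, -1/10, ...
- Positive terms (even n): 1/(2+5), 1/(4+5), ... decreasing -> max = 1/7 (n=2).
- Negative terms (odd n): -1/(1+5), -1/(3+5), ... increasing -> min = -1/6 (n=1).
- So sup = 1/7 (attained at n=2); inf = -1/6 (attained at n=1).
Conclusion: sup(S) = 1/7, attained in S.

1/7


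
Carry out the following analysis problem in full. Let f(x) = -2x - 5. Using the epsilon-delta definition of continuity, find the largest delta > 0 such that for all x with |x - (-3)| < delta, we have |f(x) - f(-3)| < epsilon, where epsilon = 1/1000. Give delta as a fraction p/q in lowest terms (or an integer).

We compute f(-3) = -2*(-3) - 5 = 1.
|f(x) - f(-3)| = |-2x - 5 - (1)| = |-2(x - (-3))| = 2|x - (-3)|.
We need 2|x - (-3)| < 1/1000, i.e. |x - (-3)| < 1/1000 / 2 = 1/2000.
So any delta <= 1/2000 works. Conversely, if delta > 1/2000, then x = -3 + 1/2000 satisfies |x - (-3)| = 1/2000 < delta but |f(x) - f(-3)| = 2 * 1/2000 = 1/1000, which is not < 1/1000; so no larger delta works.
Hence the largest such delta is 1/2000.

1/2000


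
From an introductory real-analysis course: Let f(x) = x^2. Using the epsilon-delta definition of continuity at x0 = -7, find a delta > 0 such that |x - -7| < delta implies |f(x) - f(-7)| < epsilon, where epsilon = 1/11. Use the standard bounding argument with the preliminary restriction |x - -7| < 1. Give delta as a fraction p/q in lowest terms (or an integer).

Factor: |x^2 - (-7)^2| = |x - -7| * |x + -7|.
Impose |x - -7| < 1 first. Then |x + -7| = |(x - -7) + 2*(-7)| <= |x - -7| + 2*|-7| < 1 + 14 = 15.
So |x^2 - (-7)^2| < delta * 15.
We need delta * 15 <= 1/11, i.e. delta <= 1/11/15 = 1/165.
Since 1/165 < 1, this is tighter than 1; take delta = 1/165.
So delta = 1/165 works.

1/165


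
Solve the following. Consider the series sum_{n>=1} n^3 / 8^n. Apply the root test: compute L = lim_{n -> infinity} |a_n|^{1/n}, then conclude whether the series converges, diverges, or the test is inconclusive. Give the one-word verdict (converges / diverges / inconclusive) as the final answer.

Let a_n denote the general term. Form |a_n|^(1/n) and simplify:
|a_n|^(1/n) = n^(3/n)/8
Take the limit as n -> infinity: L = 1/8.
Since L = 1/8 < 1, the root test implies convergence.

converges


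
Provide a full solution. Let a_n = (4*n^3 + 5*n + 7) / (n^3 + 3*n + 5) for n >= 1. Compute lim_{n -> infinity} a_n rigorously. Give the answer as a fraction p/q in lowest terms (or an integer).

Divide numerator and denominator by n^3, the highest power:
numerator / n^3 = 4 + 5/n^2 + 7/n^3
denominator / n^3 = 1 + 3/n^2 + 5/n^3
As n -> infinity, all terms of the form c/n^k (k >= 1) tend to 0.
So numerator / n^3 -> 4 and denominator / n^3 -> 1.
Therefore lim a_n = 4.

4


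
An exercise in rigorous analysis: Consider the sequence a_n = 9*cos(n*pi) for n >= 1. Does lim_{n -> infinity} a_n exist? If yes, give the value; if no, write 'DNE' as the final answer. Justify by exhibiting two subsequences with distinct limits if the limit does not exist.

Examine the behaviour of a_n along subsequences.
cos(n*pi) = (-1)^n, so a_n = 9*(-1)^n. a_{2k} = 9 -> 9. a_{2k+1} = -9 -> -9.
Since these two subsequential limits are 9 and -9, distinct, the full sequence cannot converge (a convergent sequence has all subsequences tending to the same limit). So lim a_n does not exist.

DNE


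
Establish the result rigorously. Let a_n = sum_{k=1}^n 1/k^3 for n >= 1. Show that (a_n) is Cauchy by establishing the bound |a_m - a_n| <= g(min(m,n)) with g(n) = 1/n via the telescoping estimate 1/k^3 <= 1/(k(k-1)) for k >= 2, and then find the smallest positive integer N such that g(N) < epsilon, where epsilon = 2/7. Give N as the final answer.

For m > n >= 1: |a_m - a_n| = sum_{k=n+1}^m 1/k^3.
Use 1/k^3 <= 1/(k(k-1)) = 1/(k-1) - 1/k for k >= 2 (which holds since k^3 >= k^2 >= k(k-1) for k >= 2):
sum_{k=n+1}^m 1/k^3 <= sum_{k=n+1}^m (1/(k-1) - 1/k) = 1/n - 1/m <= 1/n.
By symmetry the same bound holds with n,m swapped, so |a_m - a_n| <= 1/min(m,n) = g(min(m,n)). Since g(n) -> 0, (a_n) is Cauchy.
Now solve g(N) < 2/7: 1/N < 2/7 <=> N > 1/(2/7) = 7/2.
The smallest integer strictly greater than 7/2 is N = 4.
Check: g(4) = 1/4 < 2/7; g(3) = 1/3 >= 2/7. So N = 4.

4


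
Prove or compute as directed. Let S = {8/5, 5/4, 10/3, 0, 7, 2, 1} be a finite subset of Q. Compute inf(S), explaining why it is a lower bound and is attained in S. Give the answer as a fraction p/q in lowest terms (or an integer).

S is finite, so inf(S) = min(S).
Sorted increasing:
0, 1, 5/4, 8/5, 2, 10/3, 7
The extremum is 0.
For every x in S, x >= 0. And 0 is in S, so it is attained.
Therefore inf(S) = 0.

0


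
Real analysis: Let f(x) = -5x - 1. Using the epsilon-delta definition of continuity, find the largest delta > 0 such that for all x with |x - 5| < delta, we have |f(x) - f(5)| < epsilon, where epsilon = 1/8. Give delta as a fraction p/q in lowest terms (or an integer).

We compute f(5) = -5*(5) - 1 = -26.
|f(x) - f(5)| = |-5x - 1 - (-26)| = |-5(x - 5)| = 5|x - 5|.
We need 5|x - 5| < 1/8, i.e. |x - 5| < 1/8 / 5 = 1/40.
So any delta <= 1/40 works. Conversely, if delta > 1/40, then x = 5 + 1/40 satisfies |x - 5| = 1/40 < delta but |f(x) - f(5)| = 5 * 1/40 = 1/8, which is not < 1/8; so no larger delta works.
Hence the largest such delta is 1/40.

1/40


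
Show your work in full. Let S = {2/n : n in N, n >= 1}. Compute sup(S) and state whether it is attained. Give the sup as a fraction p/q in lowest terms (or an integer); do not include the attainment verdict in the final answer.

Analysis:
- Values: 2, 1, 2/3, 1/2, ... strictly decreasing.
- The maximum is 2 (n=1); sup = 2 (attained).
- The set is bounded below by 0; 2/n -> 0 so 0 is the greatest lower bound.
- 0 is not in the set, so inf = 0 is not attained.
Conclusion: sup(S) = 2, attained in S.

2


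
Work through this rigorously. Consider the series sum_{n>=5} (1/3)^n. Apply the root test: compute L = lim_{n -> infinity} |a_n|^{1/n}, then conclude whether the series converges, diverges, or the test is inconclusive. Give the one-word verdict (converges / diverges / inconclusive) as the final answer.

Let a_n denote the general term. Form |a_n|^(1/n) and simplify:
|a_n|^(1/n) = 1/3
Take the limit as n -> infinity: L = 1/3.
Since L = 1/3 < 1, the root test implies convergence.

converges


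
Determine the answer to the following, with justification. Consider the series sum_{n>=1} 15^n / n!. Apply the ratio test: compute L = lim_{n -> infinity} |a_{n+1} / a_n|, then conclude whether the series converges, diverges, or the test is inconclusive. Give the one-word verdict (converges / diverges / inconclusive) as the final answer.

Let a_n denote the general term. Form the ratio a_{n+1}/a_n and simplify:
a_{n+1}/a_n = 15/(n + 1)
Take the limit as n -> infinity: L = 0.
Since L = 0 < 1, the ratio test implies the series converges.

converges


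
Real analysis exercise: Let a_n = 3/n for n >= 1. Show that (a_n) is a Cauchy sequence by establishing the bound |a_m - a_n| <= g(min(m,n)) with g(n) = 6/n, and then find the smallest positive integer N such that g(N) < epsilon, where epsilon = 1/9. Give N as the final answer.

For any m, n >= 1, by the triangle inequality:
|a_m - a_n| = |3/m - 3/n| <= 3*1/m + 3*1/n <= 6/min(m,n).
So g(n) = 6/n bounds the Cauchy difference. Since g(n) -> 0, (a_n) is Cauchy.
Now solve g(N) < 1/9: 6/N < 1/9 <=> N > 6 / (1/9) = 54.
The smallest integer strictly greater than 54 is N = 55.
Check: g(55) = 6/55 = 6/55 < 1/9; g(54) = 1/9 >= 1/9. So N = 55.

55


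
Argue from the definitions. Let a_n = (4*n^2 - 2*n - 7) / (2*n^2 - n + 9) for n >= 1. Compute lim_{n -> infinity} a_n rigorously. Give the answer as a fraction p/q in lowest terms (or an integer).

Divide numerator and denominator by n^2, the highest power:
numerator / n^2 = 4 - 2/n - 7/n^2
denominator / n^2 = 2 - 1/n + 9/n^2
As n -> infinity, all terms of the form c/n^k (k >= 1) tend to 0.
So numerator / n^2 -> 4 and denominator / n^2 -> 2.
Therefore lim a_n = 2.

2


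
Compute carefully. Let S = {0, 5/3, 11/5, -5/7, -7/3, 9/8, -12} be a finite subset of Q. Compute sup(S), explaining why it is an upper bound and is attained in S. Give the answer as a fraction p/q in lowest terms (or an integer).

S is finite, so sup(S) = max(S).
Sorted decreasing:
11/5, 5/3, 9/8, 0, -5/7, -7/3, -12
The extremum is 11/5.
For every x in S, x <= 11/5. And 11/5 is in S, so it is attained.
Therefore sup(S) = 11/5.

11/5


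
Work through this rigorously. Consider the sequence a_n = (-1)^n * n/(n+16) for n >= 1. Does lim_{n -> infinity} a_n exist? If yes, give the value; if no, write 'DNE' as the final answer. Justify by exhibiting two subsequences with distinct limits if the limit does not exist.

Examine the behaviour of a_n along subsequences.
a_{2k} = 2k/(2k+16) -> 1. a_{2k+1} = -(2k+1)/(2k+17) -> -1.
Since these two subsequential limits are 1 and -1, distinct, the full sequence cannot converge (a convergent sequence has all subsequences tending to the same limit). So lim a_n does not exist.

DNE


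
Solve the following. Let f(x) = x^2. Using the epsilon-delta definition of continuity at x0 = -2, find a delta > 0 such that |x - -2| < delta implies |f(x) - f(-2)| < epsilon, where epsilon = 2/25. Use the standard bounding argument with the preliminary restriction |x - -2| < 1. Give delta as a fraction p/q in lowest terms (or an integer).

Factor: |x^2 - (-2)^2| = |x - -2| * |x + -2|.
Impose |x - -2| < 1 first. Then |x + -2| = |(x - -2) + 2*(-2)| <= |x - -2| + 2*|-2| < 1 + 4 = 5.
So |x^2 - (-2)^2| < delta * 5.
We need delta * 5 <= 2/25, i.e. delta <= 2/25/5 = 2/125.
Since 2/125 < 1, this is tighter than 1; take delta = 2/125.
So delta = 2/125 works.

2/125


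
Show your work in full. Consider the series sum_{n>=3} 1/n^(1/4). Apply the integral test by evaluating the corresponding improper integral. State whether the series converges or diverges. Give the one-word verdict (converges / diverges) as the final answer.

Let f(x) = x^(-1/4). Then f is positive, continuous, and decreasing on [3, infinity), so the integral test applies.
Compute the improper integral int_{3}^infinity f(x) dx:
  antiderivative F(x) = 4*x^(3/4)/3.
  As x -> infinity, F(x) -> infinity (since p = 1/4 < 1).
  So the integral diverges. By the integral test, the series diverges.

diverges


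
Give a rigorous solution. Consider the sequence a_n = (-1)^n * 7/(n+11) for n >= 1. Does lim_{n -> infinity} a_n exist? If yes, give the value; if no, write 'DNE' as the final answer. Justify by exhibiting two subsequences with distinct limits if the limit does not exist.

Examine the behaviour of a_n along subsequences.
Even-n subsequence a_{2k} = 7/(2k+11) -> 0. Odd-n subsequence a_{2k+1} = -7/(2k+12) -> 0. Both tend to 0, which suggests the limit is 0; verify directly.
|a_n - 0| = 7/(n+11) < 7/n for every n >= 1.
Given epsilon > 0, choose a positive integer N > 7/epsilon. Then for all n >= N, |a_n| < 7/n <= 7/N < epsilon.
So by the definition of the limit, lim a_n exists and equals 0.

0


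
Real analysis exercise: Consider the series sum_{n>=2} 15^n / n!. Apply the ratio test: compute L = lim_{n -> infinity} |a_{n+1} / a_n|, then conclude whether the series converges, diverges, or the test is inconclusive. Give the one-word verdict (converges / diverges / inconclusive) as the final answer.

Let a_n denote the general term. Form the ratio a_{n+1}/a_n and simplify:
a_{n+1}/a_n = 15/(n + 1)
Take the limit as n -> infinity: L = 0.
Since L = 0 < 1, the ratio test implies the series converges.

converges


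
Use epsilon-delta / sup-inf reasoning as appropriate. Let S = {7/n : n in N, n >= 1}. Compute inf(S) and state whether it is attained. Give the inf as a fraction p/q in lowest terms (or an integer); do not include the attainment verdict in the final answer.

Analysis:
- Values: 7, 7/2, 7/3, 7/4, ... strictly decreasing.
- The maximum is 7 (n=1); sup = 7 (attained).
- The set is bounded below by 0; 7/n -> 0 so 0 is the greatest lower bound.
- 0 is not in the set, so inf = 0 is not attained.
Conclusion: inf(S) = 0, not attained in S.

0


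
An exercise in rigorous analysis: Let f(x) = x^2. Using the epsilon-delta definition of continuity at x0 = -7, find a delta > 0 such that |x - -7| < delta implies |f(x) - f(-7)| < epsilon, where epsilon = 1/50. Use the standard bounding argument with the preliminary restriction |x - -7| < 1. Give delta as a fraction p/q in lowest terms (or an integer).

Factor: |x^2 - (-7)^2| = |x - -7| * |x + -7|.
Impose |x - -7| < 1 first. Then |x + -7| = |(x - -7) + 2*(-7)| <= |x - -7| + 2*|-7| < 1 + 14 = 15.
So |x^2 - (-7)^2| < delta * 15.
We need delta * 15 <= 1/50, i.e. delta <= 1/50/15 = 1/750.
Since 1/750 < 1, this is tighter than 1; take delta = 1/750.
So delta = 1/750 works.

1/750


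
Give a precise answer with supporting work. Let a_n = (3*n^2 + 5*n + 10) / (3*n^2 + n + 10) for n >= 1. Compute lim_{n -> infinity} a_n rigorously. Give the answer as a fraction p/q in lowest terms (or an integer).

Divide numerator and denominator by n^2, the highest power:
numerator / n^2 = 3 + 5/n + 10/n^2
denominator / n^2 = 3 + 1/n + 10/n^2
As n -> infinity, all terms of the form c/n^k (k >= 1) tend to 0.
So numerator / n^2 -> 3 and denominator / n^2 -> 3.
Therefore lim a_n = 1.

1


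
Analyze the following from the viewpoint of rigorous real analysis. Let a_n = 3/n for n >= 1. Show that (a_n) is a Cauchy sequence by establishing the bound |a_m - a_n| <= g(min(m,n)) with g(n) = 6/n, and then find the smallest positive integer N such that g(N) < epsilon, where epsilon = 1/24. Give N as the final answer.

For any m, n >= 1, by the triangle inequality:
|a_m - a_n| = |3/m - 3/n| <= 3*1/m + 3*1/n <= 6/min(m,n).
So g(n) = 6/n bounds the Cauchy difference. Since g(n) -> 0, (a_n) is Cauchy.
Now solve g(N) < 1/24: 6/N < 1/24 <=> N > 6 / (1/24) = 144.
The smallest integer strictly greater than 144 is N = 145.
Check: g(145) = 6/145 = 6/145 < 1/24; g(144) = 1/24 >= 1/24. So N = 145.

145


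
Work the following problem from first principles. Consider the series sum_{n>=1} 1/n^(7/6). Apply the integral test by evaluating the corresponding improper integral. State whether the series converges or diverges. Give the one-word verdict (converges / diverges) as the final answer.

Let f(x) = x^(-7/6). Then f is positive, continuous, and decreasing on [1, infinity), so the integral test applies.
Compute the improper integral int_{1}^infinity f(x) dx:
  antiderivative F(x) = -6/x^(1/6).
  As x -> infinity, F(x) -> 0 (since p = 7/6 > 1).
  So int = F(infinity) - F(1) = 0 - (-6) = 6.
  Finite, so by the integral test, the series converges.

converges


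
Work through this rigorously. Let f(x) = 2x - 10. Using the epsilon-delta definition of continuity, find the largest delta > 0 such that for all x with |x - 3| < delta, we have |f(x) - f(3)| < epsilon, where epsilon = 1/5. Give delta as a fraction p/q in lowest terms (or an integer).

We compute f(3) = 2*(3) - 10 = -4.
|f(x) - f(3)| = |2x - 10 - (-4)| = |2(x - 3)| = 2|x - 3|.
We need 2|x - 3| < 1/5, i.e. |x - 3| < 1/5 / 2 = 1/10.
So any delta <= 1/10 works. Conversely, if delta > 1/10, then x = 3 + 1/10 satisfies |x - 3| = 1/10 < delta but |f(x) - f(3)| = 2 * 1/10 = 1/5, which is not < 1/5; so no larger delta works.
Hence the largest such delta is 1/10.

1/10
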